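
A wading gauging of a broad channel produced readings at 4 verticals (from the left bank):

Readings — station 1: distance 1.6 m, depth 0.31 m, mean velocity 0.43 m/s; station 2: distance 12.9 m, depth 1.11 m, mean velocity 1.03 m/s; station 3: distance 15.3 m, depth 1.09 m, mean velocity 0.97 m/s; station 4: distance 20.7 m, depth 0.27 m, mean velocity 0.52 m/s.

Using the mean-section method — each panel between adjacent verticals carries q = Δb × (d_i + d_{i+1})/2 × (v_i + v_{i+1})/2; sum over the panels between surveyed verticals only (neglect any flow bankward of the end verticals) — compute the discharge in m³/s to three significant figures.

Panel 1-2: Δb = 11.3 m, d̄ = (0.31+1.11)/2 = 0.71, v̄ = (0.43+1.03)/2 = 0.73 → q = 11.3×0.71×0.73 = 5.857 m³/s
Panel 2-3: Δb = 2.4 m, d̄ = (1.11+1.09)/2 = 1.1, v̄ = (1.03+0.97)/2 = 1 → q = 2.4×1.1×1 = 2.640 m³/s
Panel 3-4: Δb = 5.4 m, d̄ = (1.09+0.27)/2 = 0.68, v̄ = (0.97+0.52)/2 = 0.745 → q = 5.4×0.68×0.745 = 2.736 m³/s
Q = Σ q = 11.23 m³/s

11.2 m³/s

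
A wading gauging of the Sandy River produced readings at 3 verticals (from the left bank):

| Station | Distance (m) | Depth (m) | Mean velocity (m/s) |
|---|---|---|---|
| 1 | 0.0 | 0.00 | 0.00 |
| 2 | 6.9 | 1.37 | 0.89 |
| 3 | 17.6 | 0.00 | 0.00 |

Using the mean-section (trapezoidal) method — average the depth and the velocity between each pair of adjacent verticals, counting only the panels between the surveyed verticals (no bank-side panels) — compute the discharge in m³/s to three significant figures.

5.36 m³/s

Panel 1-2: Δb = 6.9 m, d̄ = (0.00+1.37)/2 = 0.685, v̄ = (0.00+0.89)/2 = 0.445 → q = 6.9×0.685×0.445 = 2.103 m³/s
Panel 2-3: Δb = 10.7 m, d̄ = (1.37+0.00)/2 = 0.685, v̄ = (0.89+0.00)/2 = 0.445 → q = 10.7×0.685×0.445 = 3.262 m³/s
Q = Σ q = 5.365 m³/s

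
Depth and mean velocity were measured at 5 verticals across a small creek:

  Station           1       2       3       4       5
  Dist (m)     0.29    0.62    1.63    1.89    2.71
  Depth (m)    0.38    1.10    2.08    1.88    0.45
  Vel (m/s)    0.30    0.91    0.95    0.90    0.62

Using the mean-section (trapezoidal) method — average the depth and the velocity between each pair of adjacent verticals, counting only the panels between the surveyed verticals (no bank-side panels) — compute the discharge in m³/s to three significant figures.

2.84 m³/s

Panel 1-2: Δb = 0.33 m, d̄ = (0.38+1.10)/2 = 0.74, v̄ = (0.30+0.91)/2 = 0.605 → q = 0.33×0.74×0.605 = 0.1477 m³/s
Panel 2-3: Δb = 1.01 m, d̄ = (1.10+2.08)/2 = 1.59, v̄ = (0.91+0.95)/2 = 0.93 → q = 1.01×1.59×0.93 = 1.493 m³/s
Panel 3-4: Δb = 0.26 m, d̄ = (2.08+1.88)/2 = 1.98, v̄ = (0.95+0.90)/2 = 0.925 → q = 0.26×1.98×0.925 = 0.4762 m³/s
Panel 4-5: Δb = 0.82 m, d̄ = (1.88+0.45)/2 = 1.165, v̄ = (0.90+0.62)/2 = 0.76 → q = 0.82×1.165×0.76 = 0.7260 m³/s
Q = Σ q = 2.843 m³/s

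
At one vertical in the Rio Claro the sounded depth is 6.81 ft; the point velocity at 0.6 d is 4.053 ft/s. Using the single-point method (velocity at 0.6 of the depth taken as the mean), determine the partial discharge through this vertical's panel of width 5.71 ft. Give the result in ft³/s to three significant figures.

158 ft³/s

v̄ = v₀.₆ = 4.053 ft/s
q = v̄ × d × w = 4.053 × 6.81 × 5.71 = 157.6 ft³/s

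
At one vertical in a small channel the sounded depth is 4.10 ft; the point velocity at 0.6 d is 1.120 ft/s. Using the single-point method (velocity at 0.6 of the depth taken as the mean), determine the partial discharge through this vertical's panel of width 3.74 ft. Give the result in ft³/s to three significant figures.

v̄ = v₀.₆ = 1.120 ft/s
q = v̄ × d × w = 1.120 × 4.10 × 3.74 = 17.17 ft³/s

17.2 ft³/s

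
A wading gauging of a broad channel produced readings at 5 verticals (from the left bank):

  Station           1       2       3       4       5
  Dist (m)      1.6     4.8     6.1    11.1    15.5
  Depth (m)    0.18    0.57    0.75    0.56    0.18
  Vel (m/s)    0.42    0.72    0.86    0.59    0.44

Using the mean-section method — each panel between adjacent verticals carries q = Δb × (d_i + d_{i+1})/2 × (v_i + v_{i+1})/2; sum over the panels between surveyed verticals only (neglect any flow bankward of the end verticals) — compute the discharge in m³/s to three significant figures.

Panel 1-2: Δb = 3.2 m, d̄ = (0.18+0.57)/2 = 0.375, v̄ = (0.42+0.72)/2 = 0.57 → q = 3.2×0.375×0.57 = 0.6840 m³/s
Panel 2-3: Δb = 1.3 m, d̄ = (0.57+0.75)/2 = 0.66, v̄ = (0.72+0.86)/2 = 0.79 → q = 1.3×0.66×0.79 = 0.6778 m³/s
Panel 3-4: Δb = 5 m, d̄ = (0.75+0.56)/2 = 0.655, v̄ = (0.86+0.59)/2 = 0.725 → q = 5×0.655×0.725 = 2.374 m³/s
Panel 4-5: Δb = 4.4 m, d̄ = (0.56+0.18)/2 = 0.37, v̄ = (0.59+0.44)/2 = 0.515 → q = 4.4×0.37×0.515 = 0.8384 m³/s
Q = Σ q = 4.575 m³/s

4.57 m³/s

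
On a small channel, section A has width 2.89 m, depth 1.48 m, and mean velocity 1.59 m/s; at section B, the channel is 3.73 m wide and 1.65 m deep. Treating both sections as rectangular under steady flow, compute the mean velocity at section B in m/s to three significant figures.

Q = A₁V₁ = (2.89×1.48) × 1.59 = 6.801 m³/s
A₂ = 3.73 × 1.65 = 6.155 m²
V₂ = Q/A₂ = 6.801/6.155 = 1.105 m/s

1.11 m/s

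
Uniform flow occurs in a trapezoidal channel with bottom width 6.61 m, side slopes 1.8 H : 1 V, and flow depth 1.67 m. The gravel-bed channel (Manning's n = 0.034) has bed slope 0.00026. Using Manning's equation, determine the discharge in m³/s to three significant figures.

8.56 m³/s

A = (b + z·y)·y = (6.61 + 1.8×1.67)×1.67 = 16.06 m²
P = b + 2y√(1+z²) = 6.61 + 2×1.67×√(1+1.8²) = 13.49 m
R = A/P = 16.06/13.49 = 1.191 m
Q = (1/n)·A·R^(2/3)·S^(1/2) = (1/0.034) × 16.06 × 1.191^(2/3) × 0.00026^(1/2) = 8.555 m³/s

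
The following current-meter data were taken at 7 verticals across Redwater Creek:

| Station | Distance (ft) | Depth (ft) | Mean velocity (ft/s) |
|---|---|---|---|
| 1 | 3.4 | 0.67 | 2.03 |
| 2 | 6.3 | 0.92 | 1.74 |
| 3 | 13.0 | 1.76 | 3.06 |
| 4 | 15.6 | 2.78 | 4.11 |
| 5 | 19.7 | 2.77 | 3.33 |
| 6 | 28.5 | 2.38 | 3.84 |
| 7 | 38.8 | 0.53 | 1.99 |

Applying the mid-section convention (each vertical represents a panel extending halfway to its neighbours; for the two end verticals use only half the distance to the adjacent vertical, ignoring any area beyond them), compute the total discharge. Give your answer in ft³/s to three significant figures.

225 ft³/s

w_1 = (6.3 − 3.4)/2 = 1.45 ft; q_1 = 2.03 × 0.67 × 1.45 = 1.972 ft³/s
w_2 = (13.0 − 3.4)/2 = 4.8 ft; q_2 = 1.74 × 0.92 × 4.8 = 7.684 ft³/s
w_3 = (15.6 − 6.3)/2 = 4.65 ft; q_3 = 3.06 × 1.76 × 4.65 = 25.04 ft³/s
w_4 = (19.7 − 13.0)/2 = 3.35 ft; q_4 = 4.11 × 2.78 × 3.35 = 38.28 ft³/s
w_5 = (28.5 − 15.6)/2 = 6.45 ft; q_5 = 3.33 × 2.77 × 6.45 = 59.50 ft³/s
w_6 = (38.8 − 19.7)/2 = 9.55 ft; q_6 = 3.84 × 2.38 × 9.55 = 87.28 ft³/s
w_7 = (38.8 − 28.5)/2 = 5.15 ft; q_7 = 1.99 × 0.53 × 5.15 = 5.432 ft³/s
Q = Σ qᵢ = 225.2 ft³/s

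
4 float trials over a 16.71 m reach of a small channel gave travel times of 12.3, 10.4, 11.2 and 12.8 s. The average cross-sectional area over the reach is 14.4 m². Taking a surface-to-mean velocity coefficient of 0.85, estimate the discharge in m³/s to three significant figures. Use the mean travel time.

t̄ = (12.3 + 10.4 + 11.2 + 12.8) / 4 = 11.675 s
v_surface = L / t̄ = 16.71 / 11.675 = 1.431 m/s
v_mean = 0.85 × 1.431 = 1.217 m/s
Q = A × v_mean = 14.4 × 1.217 = 17.52 m³/s

17.5 m³/s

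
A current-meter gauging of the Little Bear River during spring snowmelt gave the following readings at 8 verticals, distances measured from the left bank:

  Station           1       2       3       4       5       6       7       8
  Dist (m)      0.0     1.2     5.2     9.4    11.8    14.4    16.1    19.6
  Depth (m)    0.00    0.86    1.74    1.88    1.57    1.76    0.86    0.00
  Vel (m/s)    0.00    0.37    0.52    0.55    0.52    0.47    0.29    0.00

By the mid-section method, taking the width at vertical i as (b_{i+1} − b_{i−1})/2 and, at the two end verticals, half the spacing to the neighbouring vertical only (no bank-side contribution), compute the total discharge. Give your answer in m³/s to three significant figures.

w_2 = (5.2 − 0.0)/2 = 2.6 m; q_2 = 0.37 × 0.86 × 2.6 = 0.8273 m³/s
w_3 = (9.4 − 1.2)/2 = 4.1 m; q_3 = 0.52 × 1.74 × 4.1 = 3.710 m³/s
w_4 = (11.8 − 5.2)/2 = 3.3 m; q_4 = 0.55 × 1.88 × 3.3 = 3.412 m³/s
w_5 = (14.4 − 9.4)/2 = 2.5 m; q_5 = 0.52 × 1.57 × 2.5 = 2.041 m³/s
w_6 = (16.1 − 11.8)/2 = 2.15 m; q_6 = 0.47 × 1.76 × 2.15 = 1.778 m³/s
w_7 = (19.6 − 14.4)/2 = 2.6 m; q_7 = 0.29 × 0.86 × 2.6 = 0.6484 m³/s
Stations 1, 8 contribute zero (depth or velocity is 0).
Q = Σ qᵢ = 12.42 m³/s

12.4 m³/s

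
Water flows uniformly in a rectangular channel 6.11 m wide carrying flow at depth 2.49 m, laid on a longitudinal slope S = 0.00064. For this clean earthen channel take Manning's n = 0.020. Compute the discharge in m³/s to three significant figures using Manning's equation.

A = b·y = 6.11 × 2.49 = 15.21 m²
P = b + 2y = 6.11 + 2×2.49 = 11.09 m
R = A/P = 15.21/11.09 = 1.372 m
Q = (1/n)·A·R^(2/3)·S^(1/2) = (1/0.020) × 15.21 × 1.372^(2/3) × 0.00064^(1/2) = 23.76 m³/s

23.8 m³/s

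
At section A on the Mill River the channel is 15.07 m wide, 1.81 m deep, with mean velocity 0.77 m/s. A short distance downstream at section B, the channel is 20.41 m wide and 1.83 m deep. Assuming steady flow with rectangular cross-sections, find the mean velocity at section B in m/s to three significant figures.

Q = A₁V₁ = (15.07×1.81) × 0.77 = 21.00 m³/s
A₂ = 20.41 × 1.83 = 37.35 m²
V₂ = Q/A₂ = 21.00/37.35 = 0.5623 m/s

0.562 m/s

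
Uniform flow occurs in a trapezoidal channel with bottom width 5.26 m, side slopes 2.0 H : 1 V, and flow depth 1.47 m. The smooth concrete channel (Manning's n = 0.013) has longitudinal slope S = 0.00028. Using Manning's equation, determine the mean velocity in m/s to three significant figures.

A = (b + z·y)·y = (5.26 + 2.0×1.47)×1.47 = 12.05 m²
P = b + 2y√(1+z²) = 5.26 + 2×1.47×√(1+2.0²) = 11.83 m
R = A/P = 12.05/11.83 = 1.019 m
Q = (1/n)·A·R^(2/3)·S^(1/2) = (1/0.013) × 12.05 × 1.019^(2/3) × 0.00028^(1/2) = 15.71 m³/s
V = Q/A = 15.71/12.05 = 1.303 m/s

1.30 m/s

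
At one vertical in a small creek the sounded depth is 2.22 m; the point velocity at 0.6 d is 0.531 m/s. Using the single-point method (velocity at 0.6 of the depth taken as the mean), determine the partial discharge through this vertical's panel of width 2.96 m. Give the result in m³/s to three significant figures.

3.49 m³/s

v̄ = v₀.₆ = 0.531 m/s
q = v̄ × d × w = 0.5310 × 2.22 × 2.96 = 3.489 m³/s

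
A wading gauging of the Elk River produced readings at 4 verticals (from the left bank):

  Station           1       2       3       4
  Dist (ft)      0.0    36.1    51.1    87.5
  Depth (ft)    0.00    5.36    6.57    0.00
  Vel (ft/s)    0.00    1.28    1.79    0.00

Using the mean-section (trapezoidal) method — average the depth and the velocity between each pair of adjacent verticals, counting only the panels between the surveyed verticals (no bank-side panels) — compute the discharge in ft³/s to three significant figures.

Panel 1-2: Δb = 36.1 ft, d̄ = (0.00+5.36)/2 = 2.68, v̄ = (0.00+1.28)/2 = 0.64 → q = 36.1×2.68×0.64 = 61.92 ft³/s
Panel 2-3: Δb = 15 ft, d̄ = (5.36+6.57)/2 = 5.965, v̄ = (1.28+1.79)/2 = 1.535 → q = 15×5.965×1.535 = 137.3 ft³/s
Panel 3-4: Δb = 36.4 ft, d̄ = (6.57+0.00)/2 = 3.285, v̄ = (1.79+0.00)/2 = 0.895 → q = 36.4×3.285×0.895 = 107.0 ft³/s
Q = Σ q = 306.3 ft³/s

306 ft³/s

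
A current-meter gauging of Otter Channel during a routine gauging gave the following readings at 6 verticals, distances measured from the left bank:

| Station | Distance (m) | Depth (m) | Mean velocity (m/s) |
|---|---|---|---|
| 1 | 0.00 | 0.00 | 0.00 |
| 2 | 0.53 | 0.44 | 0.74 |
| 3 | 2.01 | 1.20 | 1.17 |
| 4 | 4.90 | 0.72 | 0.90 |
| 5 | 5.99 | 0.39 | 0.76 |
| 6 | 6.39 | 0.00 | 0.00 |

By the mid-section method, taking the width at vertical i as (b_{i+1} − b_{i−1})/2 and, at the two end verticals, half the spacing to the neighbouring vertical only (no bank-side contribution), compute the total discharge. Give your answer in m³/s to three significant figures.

w_2 = (2.01 − 0.00)/2 = 1.005 m; q_2 = 0.74 × 0.44 × 1.005 = 0.3272 m³/s
w_3 = (4.90 − 0.53)/2 = 2.185 m; q_3 = 1.17 × 1.20 × 2.185 = 3.068 m³/s
w_4 = (5.99 − 2.01)/2 = 1.99 m; q_4 = 0.90 × 0.72 × 1.99 = 1.290 m³/s
w_5 = (6.39 − 4.90)/2 = 0.745 m; q_5 = 0.76 × 0.39 × 0.745 = 0.2208 m³/s
Stations 1, 6 contribute zero (depth or velocity is 0).
Q = Σ qᵢ = 4.905 m³/s

4.91 m³/s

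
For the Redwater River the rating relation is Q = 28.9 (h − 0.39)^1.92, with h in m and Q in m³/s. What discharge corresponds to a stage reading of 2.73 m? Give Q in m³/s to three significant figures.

148 m³/s

Q = 28.9 × (2.73 − 0.39)^1.92 = 28.9 × 2.34^1.92 = 147.8 m³/s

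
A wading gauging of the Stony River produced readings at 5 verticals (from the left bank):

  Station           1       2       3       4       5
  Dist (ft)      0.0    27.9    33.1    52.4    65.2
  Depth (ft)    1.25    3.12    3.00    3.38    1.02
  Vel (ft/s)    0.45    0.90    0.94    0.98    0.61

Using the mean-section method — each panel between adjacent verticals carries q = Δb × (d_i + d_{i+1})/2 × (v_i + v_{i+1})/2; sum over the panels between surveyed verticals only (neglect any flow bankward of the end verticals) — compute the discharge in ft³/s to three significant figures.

137 ft³/s

Panel 1-2: Δb = 27.9 ft, d̄ = (1.25+3.12)/2 = 2.185, v̄ = (0.45+0.90)/2 = 0.675 → q = 27.9×2.185×0.675 = 41.15 ft³/s
Panel 2-3: Δb = 5.2 ft, d̄ = (3.12+3.00)/2 = 3.06, v̄ = (0.90+0.94)/2 = 0.92 → q = 5.2×3.06×0.92 = 14.64 ft³/s
Panel 3-4: Δb = 19.3 ft, d̄ = (3.00+3.38)/2 = 3.19, v̄ = (0.94+0.98)/2 = 0.96 → q = 19.3×3.19×0.96 = 59.10 ft³/s
Panel 4-5: Δb = 12.8 ft, d̄ = (3.38+1.02)/2 = 2.2, v̄ = (0.98+0.61)/2 = 0.795 → q = 12.8×2.2×0.795 = 22.39 ft³/s
Q = Σ q = 137.3 ft³/s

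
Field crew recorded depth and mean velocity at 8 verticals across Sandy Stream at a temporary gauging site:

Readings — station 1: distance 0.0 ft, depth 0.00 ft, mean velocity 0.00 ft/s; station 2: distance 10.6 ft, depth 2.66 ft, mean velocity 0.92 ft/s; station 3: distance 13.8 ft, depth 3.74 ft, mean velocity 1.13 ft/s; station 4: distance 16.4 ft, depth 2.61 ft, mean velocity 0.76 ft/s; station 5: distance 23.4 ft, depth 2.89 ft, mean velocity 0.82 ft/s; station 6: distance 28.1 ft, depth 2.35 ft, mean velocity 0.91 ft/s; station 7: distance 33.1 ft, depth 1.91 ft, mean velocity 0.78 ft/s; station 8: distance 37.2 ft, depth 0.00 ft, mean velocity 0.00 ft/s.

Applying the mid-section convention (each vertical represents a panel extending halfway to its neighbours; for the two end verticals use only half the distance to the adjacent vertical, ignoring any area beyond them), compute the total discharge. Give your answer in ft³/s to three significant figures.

w_2 = (13.8 − 0.0)/2 = 6.9 ft; q_2 = 0.92 × 2.66 × 6.9 = 16.89 ft³/s
w_3 = (16.4 − 10.6)/2 = 2.9 ft; q_3 = 1.13 × 3.74 × 2.9 = 12.26 ft³/s
w_4 = (23.4 − 13.8)/2 = 4.8 ft; q_4 = 0.76 × 2.61 × 4.8 = 9.521 ft³/s
w_5 = (28.1 − 16.4)/2 = 5.85 ft; q_5 = 0.82 × 2.89 × 5.85 = 13.86 ft³/s
w_6 = (33.1 − 23.4)/2 = 4.85 ft; q_6 = 0.91 × 2.35 × 4.85 = 10.37 ft³/s
w_7 = (37.2 − 28.1)/2 = 4.55 ft; q_7 = 0.78 × 1.91 × 4.55 = 6.779 ft³/s
Stations 1, 8 contribute zero (depth or velocity is 0).
Q = Σ qᵢ = 69.68 ft³/s

69.7 ft³/s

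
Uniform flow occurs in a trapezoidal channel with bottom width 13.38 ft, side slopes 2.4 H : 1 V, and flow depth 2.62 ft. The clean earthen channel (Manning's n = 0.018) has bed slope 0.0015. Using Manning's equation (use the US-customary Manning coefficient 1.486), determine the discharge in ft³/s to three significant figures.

A = (b + z·y)·y = (13.38 + 2.4×2.62)×2.62 = 51.53 ft²
P = b + 2y√(1+z²) = 13.38 + 2×2.62×√(1+2.4²) = 27.00 ft
R = A/P = 51.53/27.00 = 1.908 ft
Q = (1.486/n)·A·R^(2/3)·S^(1/2) = (1.486/0.018) × 51.53 × 1.908^(2/3) × 0.0015^(1/2) = 253.5 ft³/s

253 ft³/s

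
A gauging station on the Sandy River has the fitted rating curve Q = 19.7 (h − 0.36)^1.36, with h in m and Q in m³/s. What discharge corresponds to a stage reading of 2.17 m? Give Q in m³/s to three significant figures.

44.1 m³/s

Q = 19.7 × (2.17 − 0.36)^1.36 = 19.7 × 1.81^1.36 = 44.15 m³/s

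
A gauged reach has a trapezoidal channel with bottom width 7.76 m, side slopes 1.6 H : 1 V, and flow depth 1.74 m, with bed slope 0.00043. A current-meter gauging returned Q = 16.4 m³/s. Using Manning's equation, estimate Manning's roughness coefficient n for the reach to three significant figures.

A = (b + z·y)·y = (7.76 + 1.6×1.74)×1.74 = 18.35 m²
P = b + 2y√(1+z²) = 7.76 + 2×1.74×√(1+1.6²) = 14.33 m
R = A/P = 18.35/14.33 = 1.281 m
n = (1/Q)·A·R^(2/3)·S^(1/2) = (1/16.4) × 18.35 × 1.179 × 0.02074 = 0.02736

0.0274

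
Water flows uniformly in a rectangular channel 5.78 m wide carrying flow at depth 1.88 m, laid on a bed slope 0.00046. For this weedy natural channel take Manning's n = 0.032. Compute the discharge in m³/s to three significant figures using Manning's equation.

A = b·y = 5.78 × 1.88 = 10.87 m²
P = b + 2y = 5.78 + 2×1.88 = 9.540 m
R = A/P = 10.87/9.540 = 1.139 m
Q = (1/n)·A·R^(2/3)·S^(1/2) = (1/0.032) × 10.87 × 1.139^(2/3) × 0.00046^(1/2) = 7.943 m³/s

7.94 m³/s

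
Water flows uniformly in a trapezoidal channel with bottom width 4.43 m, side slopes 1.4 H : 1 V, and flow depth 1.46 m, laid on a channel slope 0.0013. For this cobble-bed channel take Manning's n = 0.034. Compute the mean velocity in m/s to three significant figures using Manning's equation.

1.06 m/s

A = (b + z·y)·y = (4.43 + 1.4×1.46)×1.46 = 9.452 m²
P = b + 2y√(1+z²) = 4.43 + 2×1.46×√(1+1.4²) = 9.454 m
R = A/P = 9.452/9.454 = 0.9998 m
Q = (1/n)·A·R^(2/3)·S^(1/2) = (1/0.034) × 9.452 × 0.9998^(2/3) × 0.0013^(1/2) = 10.02 m³/s
V = Q/A = 10.02/9.452 = 1.060 m/s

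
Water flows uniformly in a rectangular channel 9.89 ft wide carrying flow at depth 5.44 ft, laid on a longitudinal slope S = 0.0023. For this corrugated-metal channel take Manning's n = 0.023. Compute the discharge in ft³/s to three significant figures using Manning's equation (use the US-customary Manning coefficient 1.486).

A = b·y = 9.89 × 5.44 = 53.80 ft²
P = b + 2y = 9.89 + 2×5.44 = 20.77 ft
R = A/P = 53.80/20.77 = 2.590 ft
Q = (1.486/n)·A·R^(2/3)·S^(1/2) = (1.486/0.023) × 53.80 × 2.590^(2/3) × 0.0023^(1/2) = 314.4 ft³/s

314 ft³/s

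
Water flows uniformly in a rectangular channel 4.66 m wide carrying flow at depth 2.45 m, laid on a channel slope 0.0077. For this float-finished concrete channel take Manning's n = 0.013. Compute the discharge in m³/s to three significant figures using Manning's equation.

86.7 m³/s

A = b·y = 4.66 × 2.45 = 11.42 m²
P = b + 2y = 4.66 + 2×2.45 = 9.560 m
R = A/P = 11.42/9.560 = 1.194 m
Q = (1/n)·A·R^(2/3)·S^(1/2) = (1/0.013) × 11.42 × 1.194^(2/3) × 0.0077^(1/2) = 86.75 m³/s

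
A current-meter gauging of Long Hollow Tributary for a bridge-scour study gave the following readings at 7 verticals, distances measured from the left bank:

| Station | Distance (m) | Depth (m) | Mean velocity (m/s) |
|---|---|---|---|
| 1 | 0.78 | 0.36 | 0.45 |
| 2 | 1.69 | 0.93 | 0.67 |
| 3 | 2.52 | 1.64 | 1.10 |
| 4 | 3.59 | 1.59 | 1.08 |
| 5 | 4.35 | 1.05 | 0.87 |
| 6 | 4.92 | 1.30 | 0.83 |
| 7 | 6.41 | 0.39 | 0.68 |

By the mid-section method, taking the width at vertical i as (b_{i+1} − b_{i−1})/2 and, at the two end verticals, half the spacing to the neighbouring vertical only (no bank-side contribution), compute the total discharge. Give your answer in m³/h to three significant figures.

20900 m³/h

w_1 = (1.69 − 0.78)/2 = 0.455 m; q_1 = 0.45 × 0.36 × 0.455 = 0.07371 m³/s
w_2 = (2.52 − 0.78)/2 = 0.87 m; q_2 = 0.67 × 0.93 × 0.87 = 0.5421 m³/s
w_3 = (3.59 − 1.69)/2 = 0.95 m; q_3 = 1.10 × 1.64 × 0.95 = 1.714 m³/s
w_4 = (4.35 − 2.52)/2 = 0.915 m; q_4 = 1.08 × 1.59 × 0.915 = 1.571 m³/s
w_5 = (4.92 − 3.59)/2 = 0.665 m; q_5 = 0.87 × 1.05 × 0.665 = 0.6075 m³/s
w_6 = (6.41 − 4.35)/2 = 1.03 m; q_6 = 0.83 × 1.30 × 1.03 = 1.111 m³/s
w_7 = (6.41 − 4.92)/2 = 0.745 m; q_7 = 0.68 × 0.39 × 0.745 = 0.1976 m³/s
Q = Σ qᵢ = 5.817 m³/s
= 5.817 × 3600 = 20940 m³/h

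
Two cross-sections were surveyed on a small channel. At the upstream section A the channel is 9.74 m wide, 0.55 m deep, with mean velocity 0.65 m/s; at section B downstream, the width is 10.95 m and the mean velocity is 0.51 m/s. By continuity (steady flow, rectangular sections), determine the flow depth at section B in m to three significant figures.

0.624 m

Q = A₁V₁ = (9.74×0.55) × 0.65 = 3.482 m³/s
d₂ = Q/(b₂ V₂) = 3.482/(10.95×0.51) = 0.6235 m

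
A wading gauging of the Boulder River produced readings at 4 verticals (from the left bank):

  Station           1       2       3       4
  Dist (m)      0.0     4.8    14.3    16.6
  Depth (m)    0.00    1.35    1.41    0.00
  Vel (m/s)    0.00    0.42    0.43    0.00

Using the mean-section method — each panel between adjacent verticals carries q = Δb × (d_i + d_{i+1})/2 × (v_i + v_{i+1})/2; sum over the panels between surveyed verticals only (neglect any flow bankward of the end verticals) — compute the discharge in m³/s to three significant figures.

6.60 m³/s

Panel 1-2: Δb = 4.8 m, d̄ = (0.00+1.35)/2 = 0.675, v̄ = (0.00+0.42)/2 = 0.21 → q = 4.8×0.675×0.21 = 0.6804 m³/s
Panel 2-3: Δb = 9.5 m, d̄ = (1.35+1.41)/2 = 1.38, v̄ = (0.42+0.43)/2 = 0.425 → q = 9.5×1.38×0.425 = 5.572 m³/s
Panel 3-4: Δb = 2.3 m, d̄ = (1.41+0.00)/2 = 0.705, v̄ = (0.43+0.00)/2 = 0.215 → q = 2.3×0.705×0.215 = 0.3486 m³/s
Q = Σ q = 6.601 m³/s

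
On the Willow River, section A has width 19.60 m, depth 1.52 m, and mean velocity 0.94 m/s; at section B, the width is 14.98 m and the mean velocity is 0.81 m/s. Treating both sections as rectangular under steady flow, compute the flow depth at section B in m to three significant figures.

2.31 m

Q = A₁V₁ = (19.60×1.52) × 0.94 = 28.00 m³/s
d₂ = Q/(b₂ V₂) = 28.00/(14.98×0.81) = 2.308 m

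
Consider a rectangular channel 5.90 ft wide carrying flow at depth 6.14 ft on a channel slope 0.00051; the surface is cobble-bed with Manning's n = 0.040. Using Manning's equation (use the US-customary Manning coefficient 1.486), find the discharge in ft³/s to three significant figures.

48.1 ft³/s

A = b·y = 5.90 × 6.14 = 36.23 ft²
P = b + 2y = 5.90 + 2×6.14 = 18.18 ft
R = A/P = 36.23/18.18 = 1.993 ft
Q = (1.486/n)·A·R^(2/3)·S^(1/2) = (1.486/0.040) × 36.23 × 1.993^(2/3) × 0.00051^(1/2) = 48.13 ft³/s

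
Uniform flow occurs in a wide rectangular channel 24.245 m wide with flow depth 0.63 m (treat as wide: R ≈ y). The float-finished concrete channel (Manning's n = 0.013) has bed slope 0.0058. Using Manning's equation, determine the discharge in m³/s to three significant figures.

65.8 m³/s

A = b·y = 24.245 × 0.63 = 15.27 m²
Wide channel: R ≈ y = 0.63 m
Q = (1/n)·A·R^(2/3)·S^(1/2) = (1/0.013) × 15.27 × 0.6300^(2/3) × 0.0058^(1/2) = 65.76 m³/s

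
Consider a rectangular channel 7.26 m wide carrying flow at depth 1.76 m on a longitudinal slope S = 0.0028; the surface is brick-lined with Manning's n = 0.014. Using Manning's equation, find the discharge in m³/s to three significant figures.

54.1 m³/s

A = b·y = 7.26 × 1.76 = 12.78 m²
P = b + 2y = 7.26 + 2×1.76 = 10.78 m
R = A/P = 12.78/10.78 = 1.185 m
Q = (1/n)·A·R^(2/3)·S^(1/2) = (1/0.014) × 12.78 × 1.185^(2/3) × 0.0028^(1/2) = 54.09 m³/s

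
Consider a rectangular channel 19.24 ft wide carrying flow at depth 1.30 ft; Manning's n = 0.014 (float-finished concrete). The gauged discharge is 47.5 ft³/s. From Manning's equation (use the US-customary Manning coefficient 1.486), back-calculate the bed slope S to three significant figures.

0.000267

A = b·y = 19.24 × 1.30 = 25.01 ft²
P = b + 2y = 19.24 + 2×1.30 = 21.84 ft
R = A/P = 25.01/21.84 = 1.145 ft
S = (Q·n / (1.486·A·R^(2/3)))² = (47.5×0.014 / (1.486×25.01×1.095))² = 0.0002672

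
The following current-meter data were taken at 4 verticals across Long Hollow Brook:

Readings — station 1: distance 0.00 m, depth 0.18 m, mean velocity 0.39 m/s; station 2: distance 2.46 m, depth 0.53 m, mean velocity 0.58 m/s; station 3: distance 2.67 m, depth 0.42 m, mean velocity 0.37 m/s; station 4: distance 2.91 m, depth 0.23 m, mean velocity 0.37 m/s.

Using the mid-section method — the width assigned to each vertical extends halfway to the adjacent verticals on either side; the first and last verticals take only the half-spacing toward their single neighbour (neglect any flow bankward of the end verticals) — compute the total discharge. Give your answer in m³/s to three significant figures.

w_1 = (2.46 − 0.00)/2 = 1.23 m; q_1 = 0.39 × 0.18 × 1.23 = 0.08635 m³/s
w_2 = (2.67 − 0.00)/2 = 1.335 m; q_2 = 0.58 × 0.53 × 1.335 = 0.4104 m³/s
w_3 = (2.91 − 2.46)/2 = 0.225 m; q_3 = 0.37 × 0.42 × 0.225 = 0.03497 m³/s
w_4 = (2.91 − 2.67)/2 = 0.12 m; q_4 = 0.37 × 0.23 × 0.12 = 0.01021 m³/s
Q = Σ qᵢ = 0.5419 m³/s

0.542 m³/s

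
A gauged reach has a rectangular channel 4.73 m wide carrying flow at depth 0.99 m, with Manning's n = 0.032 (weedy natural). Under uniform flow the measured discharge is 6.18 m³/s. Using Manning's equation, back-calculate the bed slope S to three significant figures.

A = b·y = 4.73 × 0.99 = 4.683 m²
P = b + 2y = 4.73 + 2×0.99 = 6.710 m
R = A/P = 4.683/6.710 = 0.6979 m
S = (Q·n / (1·A·R^(2/3)))² = (6.18×0.032 / (1×4.683×0.7868))² = 0.002881

0.00288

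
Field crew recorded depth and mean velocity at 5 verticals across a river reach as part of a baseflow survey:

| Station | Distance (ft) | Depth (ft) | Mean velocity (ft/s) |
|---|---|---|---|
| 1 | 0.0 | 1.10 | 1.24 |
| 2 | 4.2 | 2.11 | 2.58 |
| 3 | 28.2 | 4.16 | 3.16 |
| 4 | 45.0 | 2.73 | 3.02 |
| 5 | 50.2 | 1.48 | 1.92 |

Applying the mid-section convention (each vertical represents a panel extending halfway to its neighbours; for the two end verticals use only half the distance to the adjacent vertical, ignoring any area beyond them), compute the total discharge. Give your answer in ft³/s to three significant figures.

446 ft³/s

w_1 = (4.2 − 0.0)/2 = 2.1 ft; q_1 = 1.24 × 1.10 × 2.1 = 2.864 ft³/s
w_2 = (28.2 − 0.0)/2 = 14.1 ft; q_2 = 2.58 × 2.11 × 14.1 = 76.76 ft³/s
w_3 = (45.0 − 4.2)/2 = 20.4 ft; q_3 = 3.16 × 4.16 × 20.4 = 268.2 ft³/s
w_4 = (50.2 − 28.2)/2 = 11 ft; q_4 = 3.02 × 2.73 × 11 = 90.69 ft³/s
w_5 = (50.2 − 45.0)/2 = 2.6 ft; q_5 = 1.92 × 1.48 × 2.6 = 7.388 ft³/s
Q = Σ qᵢ = 445.9 ft³/s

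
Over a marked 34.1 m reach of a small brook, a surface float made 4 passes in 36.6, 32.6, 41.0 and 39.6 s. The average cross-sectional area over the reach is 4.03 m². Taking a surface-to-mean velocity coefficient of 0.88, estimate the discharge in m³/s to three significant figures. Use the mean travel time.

t̄ = (36.6 + 32.6 + 41.0 + 39.6) / 4 = 37.45 s
v_surface = L / t̄ = 34.1 / 37.45 = 0.9105 m/s
v_mean = 0.88 × 0.9105 = 0.8013 m/s
Q = A × v_mean = 4.03 × 0.8013 = 3.229 m³/s

3.23 m³/s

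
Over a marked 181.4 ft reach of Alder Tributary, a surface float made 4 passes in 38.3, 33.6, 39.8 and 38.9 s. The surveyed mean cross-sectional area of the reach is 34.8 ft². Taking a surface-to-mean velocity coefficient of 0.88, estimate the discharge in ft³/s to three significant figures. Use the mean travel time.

148 ft³/s

t̄ = (38.3 + 33.6 + 39.8 + 38.9) / 4 = 37.65 s
v_surface = L / t̄ = 181.4 / 37.65 = 4.818 ft/s
v_mean = 0.88 × 4.818 = 4.240 ft/s
Q = A × v_mean = 34.8 × 4.240 = 147.5 ft³/s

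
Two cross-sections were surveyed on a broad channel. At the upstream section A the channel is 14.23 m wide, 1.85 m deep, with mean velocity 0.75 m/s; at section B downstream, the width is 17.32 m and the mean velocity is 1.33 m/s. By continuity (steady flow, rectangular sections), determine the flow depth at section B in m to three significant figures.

0.857 m

Q = A₁V₁ = (14.23×1.85) × 0.75 = 19.74 m³/s
d₂ = Q/(b₂ V₂) = 19.74/(17.32×1.33) = 0.8571 m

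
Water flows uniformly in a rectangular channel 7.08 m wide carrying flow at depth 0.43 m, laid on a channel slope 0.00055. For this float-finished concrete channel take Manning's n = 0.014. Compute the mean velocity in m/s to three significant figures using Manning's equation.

0.884 m/s

A = b·y = 7.08 × 0.43 = 3.044 m²
P = b + 2y = 7.08 + 2×0.43 = 7.940 m
R = A/P = 3.044/7.940 = 0.3834 m
Q = (1/n)·A·R^(2/3)·S^(1/2) = (1/0.014) × 3.044 × 0.3834^(2/3) × 0.00055^(1/2) = 2.692 m³/s
V = Q/A = 2.692/3.044 = 0.8841 m/s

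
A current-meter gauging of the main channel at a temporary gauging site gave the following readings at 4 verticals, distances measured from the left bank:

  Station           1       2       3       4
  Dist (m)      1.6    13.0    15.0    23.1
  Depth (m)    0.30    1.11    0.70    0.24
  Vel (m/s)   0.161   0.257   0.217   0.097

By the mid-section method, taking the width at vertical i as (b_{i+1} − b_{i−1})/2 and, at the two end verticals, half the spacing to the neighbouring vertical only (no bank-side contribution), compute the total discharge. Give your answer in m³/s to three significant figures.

w_1 = (13.0 − 1.6)/2 = 5.7 m; q_1 = 0.161 × 0.30 × 5.7 = 0.2753 m³/s
w_2 = (15.0 − 1.6)/2 = 6.7 m; q_2 = 0.257 × 1.11 × 6.7 = 1.911 m³/s
w_3 = (23.1 − 13.0)/2 = 5.05 m; q_3 = 0.217 × 0.70 × 5.05 = 0.7671 m³/s
w_4 = (23.1 − 15.0)/2 = 4.05 m; q_4 = 0.097 × 0.24 × 4.05 = 0.09428 m³/s
Q = Σ qᵢ = 3.048 m³/s

3.05 m³/s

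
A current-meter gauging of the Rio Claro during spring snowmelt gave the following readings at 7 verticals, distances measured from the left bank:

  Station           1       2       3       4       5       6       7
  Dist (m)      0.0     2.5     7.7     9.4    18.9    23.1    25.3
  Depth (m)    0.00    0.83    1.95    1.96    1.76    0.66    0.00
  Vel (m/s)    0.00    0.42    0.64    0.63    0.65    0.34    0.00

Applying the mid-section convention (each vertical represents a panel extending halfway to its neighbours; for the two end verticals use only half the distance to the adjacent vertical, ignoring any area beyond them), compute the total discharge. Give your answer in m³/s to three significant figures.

21.1 m³/s

w_2 = (7.7 − 0.0)/2 = 3.85 m; q_2 = 0.42 × 0.83 × 3.85 = 1.342 m³/s
w_3 = (9.4 − 2.5)/2 = 3.45 m; q_3 = 0.64 × 1.95 × 3.45 = 4.306 m³/s
w_4 = (18.9 − 7.7)/2 = 5.6 m; q_4 = 0.63 × 1.96 × 5.6 = 6.915 m³/s
w_5 = (23.1 − 9.4)/2 = 6.85 m; q_5 = 0.65 × 1.76 × 6.85 = 7.836 m³/s
w_6 = (25.3 − 18.9)/2 = 3.2 m; q_6 = 0.34 × 0.66 × 3.2 = 0.7181 m³/s
Stations 1, 7 contribute zero (depth or velocity is 0).
Q = Σ qᵢ = 21.12 m³/s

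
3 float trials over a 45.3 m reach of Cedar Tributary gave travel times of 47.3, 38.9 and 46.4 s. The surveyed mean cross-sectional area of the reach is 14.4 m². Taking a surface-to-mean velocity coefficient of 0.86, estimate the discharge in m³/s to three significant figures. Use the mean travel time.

t̄ = (47.3 + 38.9 + 46.4) / 3 = 44.2 s
v_surface = L / t̄ = 45.3 / 44.2 = 1.025 m/s
v_mean = 0.86 × 1.025 = 0.8814 m/s
Q = A × v_mean = 14.4 × 0.8814 = 12.69 m³/s

12.7 m³/s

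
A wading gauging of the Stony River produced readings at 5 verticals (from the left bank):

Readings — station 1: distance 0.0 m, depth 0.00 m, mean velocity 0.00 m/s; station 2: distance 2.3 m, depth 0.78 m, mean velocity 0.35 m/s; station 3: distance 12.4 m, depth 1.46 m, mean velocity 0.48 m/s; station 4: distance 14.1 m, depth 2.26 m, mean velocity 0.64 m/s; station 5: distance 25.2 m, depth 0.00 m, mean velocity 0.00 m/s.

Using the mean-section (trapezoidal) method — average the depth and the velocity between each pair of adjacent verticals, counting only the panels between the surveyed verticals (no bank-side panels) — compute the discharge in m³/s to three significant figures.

10.6 m³/s

Panel 1-2: Δb = 2.3 m, d̄ = (0.00+0.78)/2 = 0.39, v̄ = (0.00+0.35)/2 = 0.175 → q = 2.3×0.39×0.175 = 0.1570 m³/s
Panel 2-3: Δb = 10.1 m, d̄ = (0.78+1.46)/2 = 1.12, v̄ = (0.35+0.48)/2 = 0.415 → q = 10.1×1.12×0.415 = 4.694 m³/s
Panel 3-4: Δb = 1.7 m, d̄ = (1.46+2.26)/2 = 1.86, v̄ = (0.48+0.64)/2 = 0.56 → q = 1.7×1.86×0.56 = 1.771 m³/s
Panel 4-5: Δb = 11.1 m, d̄ = (2.26+0.00)/2 = 1.13, v̄ = (0.64+0.00)/2 = 0.32 → q = 11.1×1.13×0.32 = 4.014 m³/s
Q = Σ q = 10.64 m³/s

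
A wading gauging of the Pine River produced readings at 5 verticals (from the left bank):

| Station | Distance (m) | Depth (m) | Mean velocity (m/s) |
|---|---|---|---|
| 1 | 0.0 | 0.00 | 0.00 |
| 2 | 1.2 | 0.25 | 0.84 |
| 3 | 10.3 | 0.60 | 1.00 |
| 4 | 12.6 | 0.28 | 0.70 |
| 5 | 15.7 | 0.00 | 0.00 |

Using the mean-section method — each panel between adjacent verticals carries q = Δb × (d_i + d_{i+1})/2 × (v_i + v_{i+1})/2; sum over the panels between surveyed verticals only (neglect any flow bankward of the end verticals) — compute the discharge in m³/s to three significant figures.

Panel 1-2: Δb = 1.2 m, d̄ = (0.00+0.25)/2 = 0.125, v̄ = (0.00+0.84)/2 = 0.42 → q = 1.2×0.125×0.42 = 0.06300 m³/s
Panel 2-3: Δb = 9.1 m, d̄ = (0.25+0.60)/2 = 0.425, v̄ = (0.84+1.00)/2 = 0.92 → q = 9.1×0.425×0.92 = 3.558 m³/s
Panel 3-4: Δb = 2.3 m, d̄ = (0.60+0.28)/2 = 0.44, v̄ = (1.00+0.70)/2 = 0.85 → q = 2.3×0.44×0.85 = 0.8602 m³/s
Panel 4-5: Δb = 3.1 m, d̄ = (0.28+0.00)/2 = 0.14, v̄ = (0.70+0.00)/2 = 0.35 → q = 3.1×0.14×0.35 = 0.1519 m³/s
Q = Σ q = 4.633 m³/s

4.63 m³/s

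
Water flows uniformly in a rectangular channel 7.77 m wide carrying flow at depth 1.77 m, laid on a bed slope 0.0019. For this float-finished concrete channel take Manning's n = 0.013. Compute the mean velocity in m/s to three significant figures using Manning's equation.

A = b·y = 7.77 × 1.77 = 13.75 m²
P = b + 2y = 7.77 + 2×1.77 = 11.31 m
R = A/P = 13.75/11.31 = 1.216 m
Q = (1/n)·A·R^(2/3)·S^(1/2) = (1/0.013) × 13.75 × 1.216^(2/3) × 0.0019^(1/2) = 52.54 m³/s
V = Q/A = 52.54/13.75 = 3.820 m/s

3.82 m/s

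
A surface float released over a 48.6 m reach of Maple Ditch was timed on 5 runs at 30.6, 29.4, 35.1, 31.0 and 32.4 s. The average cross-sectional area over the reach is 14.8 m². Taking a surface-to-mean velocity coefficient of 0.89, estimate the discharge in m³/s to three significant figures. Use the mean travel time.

20.2 m³/s

t̄ = (30.6 + 29.4 + 35.1 + 31.0 + 32.4) / 5 = 31.7 s
v_surface = L / t̄ = 48.6 / 31.7 = 1.533 m/s
v_mean = 0.89 × 1.533 = 1.364 m/s
Q = A × v_mean = 14.8 × 1.364 = 20.19 m³/s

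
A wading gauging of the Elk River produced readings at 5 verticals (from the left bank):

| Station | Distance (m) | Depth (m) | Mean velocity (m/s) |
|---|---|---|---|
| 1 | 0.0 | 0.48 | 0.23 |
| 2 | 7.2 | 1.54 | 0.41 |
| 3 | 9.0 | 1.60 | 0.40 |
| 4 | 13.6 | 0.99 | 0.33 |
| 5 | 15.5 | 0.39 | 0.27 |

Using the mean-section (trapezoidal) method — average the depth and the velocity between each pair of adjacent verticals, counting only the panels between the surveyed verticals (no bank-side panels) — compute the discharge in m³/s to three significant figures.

Panel 1-2: Δb = 7.2 m, d̄ = (0.48+1.54)/2 = 1.01, v̄ = (0.23+0.41)/2 = 0.32 → q = 7.2×1.01×0.32 = 2.327 m³/s
Panel 2-3: Δb = 1.8 m, d̄ = (1.54+1.60)/2 = 1.57, v̄ = (0.41+0.40)/2 = 0.405 → q = 1.8×1.57×0.405 = 1.145 m³/s
Panel 3-4: Δb = 4.6 m, d̄ = (1.60+0.99)/2 = 1.295, v̄ = (0.40+0.33)/2 = 0.365 → q = 4.6×1.295×0.365 = 2.174 m³/s
Panel 4-5: Δb = 1.9 m, d̄ = (0.99+0.39)/2 = 0.69, v̄ = (0.33+0.27)/2 = 0.3 → q = 1.9×0.69×0.3 = 0.3933 m³/s
Q = Σ q = 6.039 m³/s

6.04 m³/s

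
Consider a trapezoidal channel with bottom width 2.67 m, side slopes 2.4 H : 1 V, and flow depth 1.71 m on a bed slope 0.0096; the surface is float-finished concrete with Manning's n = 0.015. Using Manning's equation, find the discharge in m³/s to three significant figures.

75.8 m³/s

A = (b + z·y)·y = (2.67 + 2.4×1.71)×1.71 = 11.58 m²
P = b + 2y√(1+z²) = 2.67 + 2×1.71×√(1+2.4²) = 11.56 m
R = A/P = 11.58/11.56 = 1.002 m
Q = (1/n)·A·R^(2/3)·S^(1/2) = (1/0.015) × 11.58 × 1.002^(2/3) × 0.0096^(1/2) = 75.76 m³/s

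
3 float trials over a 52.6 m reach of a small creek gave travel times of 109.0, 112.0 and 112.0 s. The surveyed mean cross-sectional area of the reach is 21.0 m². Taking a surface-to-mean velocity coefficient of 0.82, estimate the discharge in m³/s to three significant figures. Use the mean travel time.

t̄ = (109.0 + 112.0 + 112.0) / 3 = 111 s
v_surface = L / t̄ = 52.6 / 111 = 0.4739 m/s
v_mean = 0.82 × 0.4739 = 0.3886 m/s
Q = A × v_mean = 21.0 × 0.3886 = 8.160 m³/s

8.16 m³/s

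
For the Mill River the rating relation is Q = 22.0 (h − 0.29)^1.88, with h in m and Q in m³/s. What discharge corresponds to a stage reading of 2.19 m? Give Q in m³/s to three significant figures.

73.5 m³/s

Q = 22.0 × (2.19 − 0.29)^1.88 = 22.0 × 1.9^1.88 = 73.53 m³/s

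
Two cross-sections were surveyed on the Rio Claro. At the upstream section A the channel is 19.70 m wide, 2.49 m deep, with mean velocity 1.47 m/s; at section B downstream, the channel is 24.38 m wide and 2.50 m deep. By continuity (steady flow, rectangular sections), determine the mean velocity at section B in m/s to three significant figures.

Q = A₁V₁ = (19.70×2.49) × 1.47 = 72.11 m³/s
A₂ = 24.38 × 2.50 = 60.95 m²
V₂ = Q/A₂ = 72.11/60.95 = 1.183 m/s

1.18 m/s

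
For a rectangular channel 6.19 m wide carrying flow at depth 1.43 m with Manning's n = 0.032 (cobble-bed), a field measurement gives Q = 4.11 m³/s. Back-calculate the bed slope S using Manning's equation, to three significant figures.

A = b·y = 6.19 × 1.43 = 8.852 m²
P = b + 2y = 6.19 + 2×1.43 = 9.050 m
R = A/P = 8.852/9.050 = 0.9781 m
S = (Q·n / (1·A·R^(2/3)))² = (4.11×0.032 / (1×8.852×0.9853))² = 0.0002274

0.000227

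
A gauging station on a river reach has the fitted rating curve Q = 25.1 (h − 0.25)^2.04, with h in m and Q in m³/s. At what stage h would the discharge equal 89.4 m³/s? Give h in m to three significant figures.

h − h₀ = (Q/C)^(1/b) = (89.4/25.1)^(1/2.04) = 1.864 m
h = 0.25 + 1.864 = 2.114 m

2.11 m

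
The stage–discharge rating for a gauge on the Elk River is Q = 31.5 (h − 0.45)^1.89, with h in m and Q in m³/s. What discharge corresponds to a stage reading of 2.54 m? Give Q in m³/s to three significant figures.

127 m³/s

Q = 31.5 × (2.54 − 0.45)^1.89 = 31.5 × 2.09^1.89 = 126.9 m³/s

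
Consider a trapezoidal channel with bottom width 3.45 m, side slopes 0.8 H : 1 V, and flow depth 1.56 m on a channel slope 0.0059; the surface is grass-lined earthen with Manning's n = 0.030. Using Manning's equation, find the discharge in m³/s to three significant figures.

18.6 m³/s

A = (b + z·y)·y = (3.45 + 0.8×1.56)×1.56 = 7.329 m²
P = b + 2y√(1+z²) = 3.45 + 2×1.56×√(1+0.8²) = 7.446 m
R = A/P = 7.329/7.446 = 0.9843 m
Q = (1/n)·A·R^(2/3)·S^(1/2) = (1/0.030) × 7.329 × 0.9843^(2/3) × 0.0059^(1/2) = 18.57 m³/s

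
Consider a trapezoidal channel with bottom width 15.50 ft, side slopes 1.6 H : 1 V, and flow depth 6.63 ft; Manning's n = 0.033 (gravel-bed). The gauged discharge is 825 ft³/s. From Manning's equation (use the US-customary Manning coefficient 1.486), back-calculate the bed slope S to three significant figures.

A = (b + z·y)·y = (15.50 + 1.6×6.63)×6.63 = 173.1 ft²
P = b + 2y√(1+z²) = 15.50 + 2×6.63×√(1+1.6²) = 40.52 ft
R = A/P = 173.1/40.52 = 4.272 ft
S = (Q·n / (1.486·A·R^(2/3)))² = (825×0.033 / (1.486×173.1×2.633))² = 0.001616

0.00162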